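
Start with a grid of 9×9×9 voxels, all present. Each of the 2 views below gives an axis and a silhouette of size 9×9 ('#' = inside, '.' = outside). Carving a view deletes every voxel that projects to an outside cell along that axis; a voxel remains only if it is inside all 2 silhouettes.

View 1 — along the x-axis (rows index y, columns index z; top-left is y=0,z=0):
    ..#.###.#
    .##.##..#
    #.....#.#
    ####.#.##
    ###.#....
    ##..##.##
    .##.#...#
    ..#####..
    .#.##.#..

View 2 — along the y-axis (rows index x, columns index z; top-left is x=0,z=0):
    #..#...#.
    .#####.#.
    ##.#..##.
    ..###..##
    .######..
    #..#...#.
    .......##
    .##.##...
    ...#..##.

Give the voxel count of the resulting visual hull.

162 voxels

before carving: 729 voxels (9×9×9)
[1] x-view keeps 43 columns → grid now 387
[2] y-view keeps 37 columns → grid now 162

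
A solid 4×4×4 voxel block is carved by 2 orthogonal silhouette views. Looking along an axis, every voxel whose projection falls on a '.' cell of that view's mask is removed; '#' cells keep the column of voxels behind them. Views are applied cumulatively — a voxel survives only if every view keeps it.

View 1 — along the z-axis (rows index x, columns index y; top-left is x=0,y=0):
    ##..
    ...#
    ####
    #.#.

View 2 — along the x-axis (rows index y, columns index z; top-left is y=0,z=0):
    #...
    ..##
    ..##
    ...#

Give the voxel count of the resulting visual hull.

remaining voxels: 13

initial block: 4^3 = 64
[1] z-view keeps 9 columns → grid now 36
[2] x-view keeps 6 columns → grid now 13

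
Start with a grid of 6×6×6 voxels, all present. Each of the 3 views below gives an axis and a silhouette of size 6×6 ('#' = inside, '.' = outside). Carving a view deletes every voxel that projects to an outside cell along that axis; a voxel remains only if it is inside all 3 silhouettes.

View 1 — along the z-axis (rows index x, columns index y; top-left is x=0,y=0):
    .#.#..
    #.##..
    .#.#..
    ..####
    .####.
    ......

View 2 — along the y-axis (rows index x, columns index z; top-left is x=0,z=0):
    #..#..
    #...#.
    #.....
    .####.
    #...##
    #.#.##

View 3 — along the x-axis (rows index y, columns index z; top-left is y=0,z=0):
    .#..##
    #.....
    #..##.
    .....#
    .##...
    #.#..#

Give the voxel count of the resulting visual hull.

remaining voxels: 14

full grid |V| = 216
[1] z-view keeps 15 columns → grid now 90
[2] y-view keeps 16 columns → grid now 40
[3] x-view keeps 13 columns → grid now 14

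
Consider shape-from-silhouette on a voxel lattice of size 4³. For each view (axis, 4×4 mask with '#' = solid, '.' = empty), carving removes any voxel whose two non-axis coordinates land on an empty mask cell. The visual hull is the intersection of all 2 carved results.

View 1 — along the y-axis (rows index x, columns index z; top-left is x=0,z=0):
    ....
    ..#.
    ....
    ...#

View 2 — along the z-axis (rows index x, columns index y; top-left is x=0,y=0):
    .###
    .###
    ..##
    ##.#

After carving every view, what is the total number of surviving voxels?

initial block: 4^3 = 64
step 1: project along y, AND mask (2/16) → |grid| = 8
step 2: project along z, AND mask (11/16) → |grid| = 6

voxel count = 6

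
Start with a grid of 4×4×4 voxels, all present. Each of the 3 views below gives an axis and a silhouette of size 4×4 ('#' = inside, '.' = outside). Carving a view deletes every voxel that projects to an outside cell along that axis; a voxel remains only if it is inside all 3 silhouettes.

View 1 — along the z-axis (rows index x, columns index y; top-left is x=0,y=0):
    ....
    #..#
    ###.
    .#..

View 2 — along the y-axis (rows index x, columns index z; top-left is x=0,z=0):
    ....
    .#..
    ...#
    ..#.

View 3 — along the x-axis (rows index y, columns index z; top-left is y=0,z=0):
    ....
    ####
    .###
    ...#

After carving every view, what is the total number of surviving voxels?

start: 4×4×4 = 64 voxels
carve view 1 (along z, XY-mask fill 6/16): 24 voxels remain
carve view 2 (along y, XZ-mask fill 3/16): 6 voxels remain
carve view 3 (along x, YZ-mask fill 8/16): 3 voxels remain

|visual hull| = 3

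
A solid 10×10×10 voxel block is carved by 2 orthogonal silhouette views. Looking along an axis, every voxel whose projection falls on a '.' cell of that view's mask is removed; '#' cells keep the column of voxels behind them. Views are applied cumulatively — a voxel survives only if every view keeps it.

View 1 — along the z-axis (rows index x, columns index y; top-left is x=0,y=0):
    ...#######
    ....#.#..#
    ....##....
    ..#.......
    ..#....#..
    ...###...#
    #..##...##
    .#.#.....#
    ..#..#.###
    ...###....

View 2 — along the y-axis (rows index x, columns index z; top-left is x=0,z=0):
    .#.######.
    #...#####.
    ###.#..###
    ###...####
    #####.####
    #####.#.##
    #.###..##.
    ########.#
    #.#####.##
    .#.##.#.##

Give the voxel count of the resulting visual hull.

before carving: 1000 voxels (10×10×10)
  1. axis=2 (XY plane), |mask|=35  ⇒  voxels=350
  2. axis=1 (XZ plane), |mask|=73  ⇒  voxels=253

voxel count = 253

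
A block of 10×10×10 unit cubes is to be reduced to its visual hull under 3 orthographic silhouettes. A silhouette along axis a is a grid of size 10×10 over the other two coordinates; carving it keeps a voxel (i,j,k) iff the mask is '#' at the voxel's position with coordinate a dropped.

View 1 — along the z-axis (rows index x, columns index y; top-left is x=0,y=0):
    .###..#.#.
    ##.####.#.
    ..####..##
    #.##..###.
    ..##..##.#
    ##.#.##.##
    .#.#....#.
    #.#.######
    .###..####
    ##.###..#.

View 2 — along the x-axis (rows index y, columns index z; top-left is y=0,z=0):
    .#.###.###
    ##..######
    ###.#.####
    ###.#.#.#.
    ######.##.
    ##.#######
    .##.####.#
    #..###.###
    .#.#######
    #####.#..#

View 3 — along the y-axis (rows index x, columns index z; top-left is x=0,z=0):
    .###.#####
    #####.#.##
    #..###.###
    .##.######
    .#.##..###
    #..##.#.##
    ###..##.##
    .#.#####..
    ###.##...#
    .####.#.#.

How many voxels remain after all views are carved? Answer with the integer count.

306 voxels

full grid |V| = 1000
carve view 1 (along z, XY-mask fill 60/100): 600 voxels remain
carve view 2 (along x, YZ-mask fill 75/100): 446 voxels remain
carve view 3 (along y, XZ-mask fill 68/100): 306 voxels remain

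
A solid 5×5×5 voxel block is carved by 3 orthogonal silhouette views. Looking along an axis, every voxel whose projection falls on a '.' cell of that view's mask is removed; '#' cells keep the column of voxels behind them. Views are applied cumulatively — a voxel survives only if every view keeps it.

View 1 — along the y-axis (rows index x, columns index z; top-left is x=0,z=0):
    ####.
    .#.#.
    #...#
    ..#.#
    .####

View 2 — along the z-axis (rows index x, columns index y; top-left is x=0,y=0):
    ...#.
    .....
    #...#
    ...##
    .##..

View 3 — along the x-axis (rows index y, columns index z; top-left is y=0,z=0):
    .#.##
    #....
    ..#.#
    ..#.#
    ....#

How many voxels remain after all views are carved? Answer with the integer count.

remaining voxels: 8

before carving: 125 voxels (5×5×5)
  1. axis=1 (XZ plane), |mask|=14  ⇒  voxels=70
  2. axis=2 (XY plane), |mask|=7  ⇒  voxels=20
  3. axis=0 (YZ plane), |mask|=9  ⇒  voxels=8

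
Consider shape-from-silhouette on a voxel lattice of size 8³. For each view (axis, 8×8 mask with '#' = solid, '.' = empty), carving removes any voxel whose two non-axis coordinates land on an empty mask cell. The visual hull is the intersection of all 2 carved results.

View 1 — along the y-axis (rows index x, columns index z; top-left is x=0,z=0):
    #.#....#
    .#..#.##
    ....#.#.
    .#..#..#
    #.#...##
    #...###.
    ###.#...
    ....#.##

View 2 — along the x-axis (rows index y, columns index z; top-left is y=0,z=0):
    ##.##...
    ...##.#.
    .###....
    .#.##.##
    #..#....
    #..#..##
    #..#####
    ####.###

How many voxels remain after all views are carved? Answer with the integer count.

|visual hull| = 109

initial block: 8^3 = 512
[1] y-view keeps 27 columns → grid now 216
[2] x-view keeps 34 columns → grid now 109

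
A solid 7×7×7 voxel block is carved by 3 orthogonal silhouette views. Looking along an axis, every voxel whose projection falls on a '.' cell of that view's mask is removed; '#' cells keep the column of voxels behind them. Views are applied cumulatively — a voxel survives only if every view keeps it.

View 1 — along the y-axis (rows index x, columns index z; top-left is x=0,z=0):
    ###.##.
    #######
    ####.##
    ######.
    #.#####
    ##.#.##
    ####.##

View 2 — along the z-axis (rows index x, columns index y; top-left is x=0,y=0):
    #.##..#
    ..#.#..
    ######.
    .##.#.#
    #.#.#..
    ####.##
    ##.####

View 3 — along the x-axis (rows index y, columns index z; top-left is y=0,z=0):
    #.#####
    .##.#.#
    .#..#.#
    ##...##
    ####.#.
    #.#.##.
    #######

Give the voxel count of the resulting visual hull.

initial block: 7^3 = 343
[1] y-view keeps 41 columns → grid now 287
[2] z-view keeps 31 columns → grid now 178
[3] x-view keeps 33 columns → grid now 117

117 voxels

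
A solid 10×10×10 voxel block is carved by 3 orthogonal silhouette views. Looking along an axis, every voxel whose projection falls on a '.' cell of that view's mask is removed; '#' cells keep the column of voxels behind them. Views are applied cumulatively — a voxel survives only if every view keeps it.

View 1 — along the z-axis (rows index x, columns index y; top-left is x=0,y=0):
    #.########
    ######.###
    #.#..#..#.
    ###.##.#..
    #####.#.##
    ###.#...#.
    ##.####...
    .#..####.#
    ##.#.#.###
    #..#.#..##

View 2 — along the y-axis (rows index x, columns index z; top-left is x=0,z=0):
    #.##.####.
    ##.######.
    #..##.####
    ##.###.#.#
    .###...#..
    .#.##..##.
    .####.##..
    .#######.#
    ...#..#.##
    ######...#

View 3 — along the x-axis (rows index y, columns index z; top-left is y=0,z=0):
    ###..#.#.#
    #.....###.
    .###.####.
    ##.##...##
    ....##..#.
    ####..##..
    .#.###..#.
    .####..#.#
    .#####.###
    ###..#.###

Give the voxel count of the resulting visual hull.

remaining voxels: 231

before carving: 1000 voxels (10×10×10)
after view 1 [z-axis, 65 of 100 cells solid] → remaining = 650
after view 2 [y-axis, 63 of 100 cells solid] → remaining = 409
after view 3 [x-axis, 58 of 100 cells solid] → remaining = 231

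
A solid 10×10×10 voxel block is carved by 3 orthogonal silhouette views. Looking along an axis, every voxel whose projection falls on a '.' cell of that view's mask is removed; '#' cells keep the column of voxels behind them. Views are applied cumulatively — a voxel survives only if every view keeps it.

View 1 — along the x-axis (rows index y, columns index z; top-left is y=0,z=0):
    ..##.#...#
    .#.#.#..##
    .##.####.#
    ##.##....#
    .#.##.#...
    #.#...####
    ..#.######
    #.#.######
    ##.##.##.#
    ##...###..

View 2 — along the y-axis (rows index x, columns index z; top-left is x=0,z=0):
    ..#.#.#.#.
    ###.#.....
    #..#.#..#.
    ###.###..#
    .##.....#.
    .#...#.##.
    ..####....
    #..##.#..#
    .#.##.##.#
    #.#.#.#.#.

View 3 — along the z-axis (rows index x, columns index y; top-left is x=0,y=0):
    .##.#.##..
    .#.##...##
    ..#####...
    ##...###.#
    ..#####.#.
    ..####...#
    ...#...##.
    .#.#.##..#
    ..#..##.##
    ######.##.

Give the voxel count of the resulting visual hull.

initial block: 10^3 = 1000
carve view 1 (along x, YZ-mask fill 58/100): 580 voxels remain
carve view 2 (along y, XZ-mask fill 46/100): 262 voxels remain
carve view 3 (along z, XY-mask fill 53/100): 140 voxels remain

remaining voxels: 140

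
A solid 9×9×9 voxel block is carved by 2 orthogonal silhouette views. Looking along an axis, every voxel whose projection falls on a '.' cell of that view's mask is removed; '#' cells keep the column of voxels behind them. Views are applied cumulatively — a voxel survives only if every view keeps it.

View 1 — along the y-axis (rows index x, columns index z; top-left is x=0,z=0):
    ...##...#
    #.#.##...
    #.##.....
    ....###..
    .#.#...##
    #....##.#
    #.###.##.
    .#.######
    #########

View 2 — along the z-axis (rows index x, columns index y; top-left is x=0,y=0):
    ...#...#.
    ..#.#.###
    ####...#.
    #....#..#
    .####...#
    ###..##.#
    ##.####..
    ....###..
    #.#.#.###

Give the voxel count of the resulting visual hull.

initial block: 9^3 = 729
  1. axis=1 (XZ plane), |mask|=43  ⇒  voxels=387
  2. axis=2 (XY plane), |mask|=41  ⇒  voxels=205

remaining voxels: 205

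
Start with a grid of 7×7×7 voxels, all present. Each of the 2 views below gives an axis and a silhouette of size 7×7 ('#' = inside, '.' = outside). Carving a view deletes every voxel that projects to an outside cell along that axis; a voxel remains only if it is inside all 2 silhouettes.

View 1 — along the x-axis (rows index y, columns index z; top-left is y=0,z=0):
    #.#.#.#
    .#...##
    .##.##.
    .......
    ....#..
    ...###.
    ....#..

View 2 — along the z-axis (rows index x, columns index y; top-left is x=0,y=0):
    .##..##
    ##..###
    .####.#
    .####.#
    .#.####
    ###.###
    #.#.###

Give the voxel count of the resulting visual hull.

78 voxels

initial block: 7^3 = 343
after view 1 [x-axis, 16 of 49 cells solid] → remaining = 112
after view 2 [z-axis, 35 of 49 cells solid] → remaining = 78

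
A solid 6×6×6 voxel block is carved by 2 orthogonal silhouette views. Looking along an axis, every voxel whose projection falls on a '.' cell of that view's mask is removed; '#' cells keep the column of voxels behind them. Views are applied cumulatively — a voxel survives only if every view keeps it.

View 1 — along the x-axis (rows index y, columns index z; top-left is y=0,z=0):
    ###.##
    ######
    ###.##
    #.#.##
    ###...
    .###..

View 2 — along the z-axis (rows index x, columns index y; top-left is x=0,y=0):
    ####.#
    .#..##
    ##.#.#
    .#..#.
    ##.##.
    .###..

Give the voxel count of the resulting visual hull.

start: 6×6×6 = 216 voxels
after view 1 [x-axis, 26 of 36 cells solid] → remaining = 156
after view 2 [z-axis, 21 of 36 cells solid] → remaining = 95

|visual hull| = 95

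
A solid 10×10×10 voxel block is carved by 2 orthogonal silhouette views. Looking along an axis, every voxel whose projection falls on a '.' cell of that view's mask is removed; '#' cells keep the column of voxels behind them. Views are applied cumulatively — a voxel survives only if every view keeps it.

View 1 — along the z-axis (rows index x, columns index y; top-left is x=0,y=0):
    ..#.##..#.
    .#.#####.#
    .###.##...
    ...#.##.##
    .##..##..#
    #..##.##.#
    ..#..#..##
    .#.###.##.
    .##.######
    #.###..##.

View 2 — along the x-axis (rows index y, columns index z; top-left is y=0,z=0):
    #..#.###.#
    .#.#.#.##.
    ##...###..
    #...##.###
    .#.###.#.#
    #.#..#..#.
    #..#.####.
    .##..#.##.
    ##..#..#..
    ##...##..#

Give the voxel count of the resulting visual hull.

voxel count = 286

full grid |V| = 1000
carve view 1 (along z, XY-mask fill 56/100): 560 voxels remain
carve view 2 (along x, YZ-mask fill 52/100): 286 voxels remain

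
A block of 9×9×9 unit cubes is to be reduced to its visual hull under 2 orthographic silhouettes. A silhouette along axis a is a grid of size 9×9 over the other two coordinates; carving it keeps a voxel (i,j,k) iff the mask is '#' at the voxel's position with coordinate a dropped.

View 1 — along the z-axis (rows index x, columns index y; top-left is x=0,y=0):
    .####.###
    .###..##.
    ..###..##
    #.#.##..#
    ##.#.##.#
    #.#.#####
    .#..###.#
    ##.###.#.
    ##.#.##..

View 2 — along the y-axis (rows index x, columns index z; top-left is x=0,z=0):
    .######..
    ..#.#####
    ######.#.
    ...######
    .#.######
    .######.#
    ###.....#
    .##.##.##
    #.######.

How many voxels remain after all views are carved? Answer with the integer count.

319 voxels

before carving: 729 voxels (9×9×9)
carve view 1 (along z, XY-mask fill 51/81): 459 voxels remain
carve view 2 (along y, XZ-mask fill 56/81): 319 voxels remain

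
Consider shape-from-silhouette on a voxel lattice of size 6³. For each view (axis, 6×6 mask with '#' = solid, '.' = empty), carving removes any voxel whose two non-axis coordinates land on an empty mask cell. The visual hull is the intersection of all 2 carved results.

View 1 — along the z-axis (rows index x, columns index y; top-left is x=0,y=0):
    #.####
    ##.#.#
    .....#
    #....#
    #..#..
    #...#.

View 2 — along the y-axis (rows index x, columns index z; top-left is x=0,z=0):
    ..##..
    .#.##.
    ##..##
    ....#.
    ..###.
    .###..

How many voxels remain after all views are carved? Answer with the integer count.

remaining voxels: 40

initial block: 6^3 = 216
carve view 1 (along z, XY-mask fill 16/36): 96 voxels remain
carve view 2 (along y, XZ-mask fill 16/36): 40 voxels remain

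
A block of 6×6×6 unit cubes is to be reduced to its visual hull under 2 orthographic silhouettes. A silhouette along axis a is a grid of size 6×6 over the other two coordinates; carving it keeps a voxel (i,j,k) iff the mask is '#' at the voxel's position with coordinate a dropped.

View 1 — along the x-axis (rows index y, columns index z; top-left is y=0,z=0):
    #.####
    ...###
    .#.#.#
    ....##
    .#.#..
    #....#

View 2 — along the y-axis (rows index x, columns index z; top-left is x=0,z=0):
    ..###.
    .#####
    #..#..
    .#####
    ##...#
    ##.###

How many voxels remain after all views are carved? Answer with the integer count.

voxel count = 69

start: 6×6×6 = 216 voxels
V1 x: intersect with YZ mask (17 set) -- 102 left
V2 y: intersect with XZ mask (23 set) -- 69 left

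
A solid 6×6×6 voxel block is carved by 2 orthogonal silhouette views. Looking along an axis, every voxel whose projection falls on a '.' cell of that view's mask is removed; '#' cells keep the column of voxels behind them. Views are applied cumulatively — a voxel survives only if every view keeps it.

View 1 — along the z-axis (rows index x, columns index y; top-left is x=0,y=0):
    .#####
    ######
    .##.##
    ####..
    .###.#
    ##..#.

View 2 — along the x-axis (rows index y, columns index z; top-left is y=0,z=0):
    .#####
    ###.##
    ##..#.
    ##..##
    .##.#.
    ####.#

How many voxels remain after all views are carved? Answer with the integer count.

start: 6×6×6 = 216 voxels
[1] z-view keeps 26 columns → grid now 156
[2] x-view keeps 25 columns → grid now 108

remaining voxels: 108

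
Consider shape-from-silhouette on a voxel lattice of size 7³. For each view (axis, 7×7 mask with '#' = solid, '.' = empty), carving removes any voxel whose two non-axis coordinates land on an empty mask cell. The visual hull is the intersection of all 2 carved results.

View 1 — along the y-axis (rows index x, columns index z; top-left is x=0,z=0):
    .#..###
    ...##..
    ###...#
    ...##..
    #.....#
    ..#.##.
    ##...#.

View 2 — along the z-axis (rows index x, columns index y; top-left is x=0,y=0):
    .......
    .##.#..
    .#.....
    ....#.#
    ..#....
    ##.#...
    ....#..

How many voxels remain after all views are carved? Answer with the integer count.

remaining voxels: 28

before carving: 343 voxels (7×7×7)
after view 1 [y-axis, 20 of 49 cells solid] → remaining = 140
after view 2 [z-axis, 11 of 49 cells solid] → remaining = 28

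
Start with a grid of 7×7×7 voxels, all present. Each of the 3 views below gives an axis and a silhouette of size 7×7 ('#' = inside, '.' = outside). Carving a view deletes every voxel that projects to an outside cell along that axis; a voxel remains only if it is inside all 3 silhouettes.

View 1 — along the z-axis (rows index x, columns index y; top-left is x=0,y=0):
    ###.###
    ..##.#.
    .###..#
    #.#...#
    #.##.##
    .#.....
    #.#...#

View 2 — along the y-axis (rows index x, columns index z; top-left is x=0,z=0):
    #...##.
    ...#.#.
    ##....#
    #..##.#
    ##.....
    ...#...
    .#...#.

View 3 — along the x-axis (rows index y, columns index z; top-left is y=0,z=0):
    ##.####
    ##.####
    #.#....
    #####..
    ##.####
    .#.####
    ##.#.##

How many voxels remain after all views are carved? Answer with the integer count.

47 voxels

full grid |V| = 343
after view 1 [z-axis, 25 of 49 cells solid] → remaining = 175
after view 2 [y-axis, 17 of 49 cells solid] → remaining = 65
after view 3 [x-axis, 35 of 49 cells solid] → remaining = 47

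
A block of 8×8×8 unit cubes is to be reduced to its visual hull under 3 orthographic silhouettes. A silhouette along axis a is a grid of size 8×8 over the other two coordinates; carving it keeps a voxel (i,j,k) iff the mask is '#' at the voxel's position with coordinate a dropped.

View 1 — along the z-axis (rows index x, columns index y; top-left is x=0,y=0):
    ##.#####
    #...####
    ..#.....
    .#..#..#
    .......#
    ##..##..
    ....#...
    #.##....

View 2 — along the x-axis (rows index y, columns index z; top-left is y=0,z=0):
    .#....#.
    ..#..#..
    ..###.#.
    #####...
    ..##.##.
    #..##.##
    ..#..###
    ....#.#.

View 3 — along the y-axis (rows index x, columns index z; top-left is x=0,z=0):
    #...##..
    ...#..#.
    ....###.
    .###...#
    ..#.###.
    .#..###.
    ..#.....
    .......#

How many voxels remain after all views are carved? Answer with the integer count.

remaining voxels: 30

full grid |V| = 512
V1 z: intersect with XY mask (25 set) -- 200 left
V2 x: intersect with YZ mask (28 set) -- 83 left
V3 y: intersect with XZ mask (22 set) -- 30 left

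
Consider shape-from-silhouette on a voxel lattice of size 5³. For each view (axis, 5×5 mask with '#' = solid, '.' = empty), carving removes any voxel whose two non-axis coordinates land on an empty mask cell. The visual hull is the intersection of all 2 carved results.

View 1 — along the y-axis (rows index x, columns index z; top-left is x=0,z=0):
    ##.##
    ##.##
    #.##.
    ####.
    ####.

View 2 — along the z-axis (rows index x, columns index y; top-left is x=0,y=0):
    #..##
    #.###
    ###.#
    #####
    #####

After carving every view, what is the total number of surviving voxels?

start: 5×5×5 = 125 voxels
V1 y: intersect with XZ mask (19 set) -- 95 left
V2 z: intersect with XY mask (21 set) -- 80 left

voxel count = 80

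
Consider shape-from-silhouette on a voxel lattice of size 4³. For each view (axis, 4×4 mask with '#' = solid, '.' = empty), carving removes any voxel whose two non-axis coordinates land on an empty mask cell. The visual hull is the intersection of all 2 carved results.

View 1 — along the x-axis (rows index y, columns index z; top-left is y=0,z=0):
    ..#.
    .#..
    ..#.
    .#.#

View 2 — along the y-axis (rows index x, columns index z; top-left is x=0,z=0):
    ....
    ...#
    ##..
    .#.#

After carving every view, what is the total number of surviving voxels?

6 voxels

start: 4×4×4 = 64 voxels
  1. axis=0 (YZ plane), |mask|=5  ⇒  voxels=20
  2. axis=1 (XZ plane), |mask|=5  ⇒  voxels=6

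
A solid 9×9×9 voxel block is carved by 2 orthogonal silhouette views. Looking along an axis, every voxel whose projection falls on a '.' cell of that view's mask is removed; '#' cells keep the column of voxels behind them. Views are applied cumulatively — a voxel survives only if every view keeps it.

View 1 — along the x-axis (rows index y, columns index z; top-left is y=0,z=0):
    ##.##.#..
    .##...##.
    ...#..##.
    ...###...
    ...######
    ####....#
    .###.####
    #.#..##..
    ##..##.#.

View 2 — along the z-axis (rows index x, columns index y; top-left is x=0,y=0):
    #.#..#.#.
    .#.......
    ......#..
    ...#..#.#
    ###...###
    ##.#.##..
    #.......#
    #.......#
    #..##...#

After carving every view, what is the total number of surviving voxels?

full grid |V| = 729
after view 1 [x-axis, 42 of 81 cells solid] → remaining = 378
after view 2 [z-axis, 28 of 81 cells solid] → remaining = 134

134 voxels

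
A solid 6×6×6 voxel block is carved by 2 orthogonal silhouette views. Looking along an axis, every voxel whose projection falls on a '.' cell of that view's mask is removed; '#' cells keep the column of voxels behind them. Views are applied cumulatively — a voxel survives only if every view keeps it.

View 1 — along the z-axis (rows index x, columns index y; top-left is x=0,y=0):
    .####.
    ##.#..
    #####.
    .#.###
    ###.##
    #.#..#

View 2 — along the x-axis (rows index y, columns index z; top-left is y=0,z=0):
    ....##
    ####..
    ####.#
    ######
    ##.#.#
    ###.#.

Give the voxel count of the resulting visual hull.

start: 6×6×6 = 216 voxels
[1] z-view keeps 24 columns → grid now 144
[2] x-view keeps 25 columns → grid now 100

|visual hull| = 100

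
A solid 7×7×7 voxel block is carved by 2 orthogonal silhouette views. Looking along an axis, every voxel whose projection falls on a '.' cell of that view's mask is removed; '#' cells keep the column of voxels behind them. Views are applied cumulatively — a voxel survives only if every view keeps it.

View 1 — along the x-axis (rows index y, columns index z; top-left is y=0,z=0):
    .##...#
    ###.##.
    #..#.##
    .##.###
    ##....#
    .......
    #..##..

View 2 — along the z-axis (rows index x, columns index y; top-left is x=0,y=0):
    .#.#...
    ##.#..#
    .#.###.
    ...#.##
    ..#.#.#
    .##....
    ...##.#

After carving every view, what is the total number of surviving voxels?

initial block: 7^3 = 343
step 1: project along x, AND mask (23/49) → |grid| = 161
step 2: project along z, AND mask (21/49) → |grid| = 77

|visual hull| = 77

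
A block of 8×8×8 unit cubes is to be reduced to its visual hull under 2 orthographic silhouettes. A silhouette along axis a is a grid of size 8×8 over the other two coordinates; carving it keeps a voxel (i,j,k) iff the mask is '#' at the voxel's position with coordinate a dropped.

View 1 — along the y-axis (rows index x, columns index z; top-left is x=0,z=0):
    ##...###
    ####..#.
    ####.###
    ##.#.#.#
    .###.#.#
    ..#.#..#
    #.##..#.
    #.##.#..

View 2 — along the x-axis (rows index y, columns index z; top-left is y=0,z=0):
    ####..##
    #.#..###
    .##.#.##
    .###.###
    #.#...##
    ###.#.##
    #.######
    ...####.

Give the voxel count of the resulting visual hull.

voxel count = 207

full grid |V| = 512
  1. axis=1 (XZ plane), |mask|=38  ⇒  voxels=304
  2. axis=0 (YZ plane), |mask|=43  ⇒  voxels=207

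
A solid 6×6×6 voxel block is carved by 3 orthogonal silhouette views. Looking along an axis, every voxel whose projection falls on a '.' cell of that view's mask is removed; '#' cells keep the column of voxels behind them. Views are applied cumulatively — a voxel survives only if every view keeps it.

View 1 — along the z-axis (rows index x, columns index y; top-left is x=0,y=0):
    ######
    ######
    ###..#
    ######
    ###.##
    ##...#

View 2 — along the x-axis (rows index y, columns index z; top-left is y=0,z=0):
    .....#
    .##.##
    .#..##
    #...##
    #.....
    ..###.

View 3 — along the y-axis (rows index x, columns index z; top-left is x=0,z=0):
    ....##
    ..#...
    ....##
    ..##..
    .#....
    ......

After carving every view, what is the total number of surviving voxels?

voxel count = 21

initial block: 6^3 = 216
carve view 1 (along z, XY-mask fill 30/36): 180 voxels remain
carve view 2 (along x, YZ-mask fill 15/36): 76 voxels remain
carve view 3 (along y, XZ-mask fill 8/36): 21 voxels remain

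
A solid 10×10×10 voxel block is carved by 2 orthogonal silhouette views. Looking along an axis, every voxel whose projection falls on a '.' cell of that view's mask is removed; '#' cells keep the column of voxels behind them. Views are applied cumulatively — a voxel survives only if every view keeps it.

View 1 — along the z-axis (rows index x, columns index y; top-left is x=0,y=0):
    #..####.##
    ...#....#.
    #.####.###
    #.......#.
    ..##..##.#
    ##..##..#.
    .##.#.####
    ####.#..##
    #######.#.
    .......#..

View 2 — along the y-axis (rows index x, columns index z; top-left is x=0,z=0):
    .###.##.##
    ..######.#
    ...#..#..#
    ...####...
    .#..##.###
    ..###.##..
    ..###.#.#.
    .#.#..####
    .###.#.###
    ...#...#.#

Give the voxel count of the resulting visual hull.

full grid |V| = 1000
step 1: project along z, AND mask (52/100) → |grid| = 520
step 2: project along y, AND mask (53/100) → |grid| = 286

286 voxels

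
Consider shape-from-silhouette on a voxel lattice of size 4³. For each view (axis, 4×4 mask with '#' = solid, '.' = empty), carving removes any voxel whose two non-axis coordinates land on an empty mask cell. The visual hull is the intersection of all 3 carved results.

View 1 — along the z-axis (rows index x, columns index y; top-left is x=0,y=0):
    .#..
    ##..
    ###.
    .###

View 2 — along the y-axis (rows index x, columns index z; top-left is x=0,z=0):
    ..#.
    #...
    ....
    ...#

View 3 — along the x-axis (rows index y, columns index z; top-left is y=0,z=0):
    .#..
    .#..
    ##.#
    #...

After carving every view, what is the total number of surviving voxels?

1 voxels

before carving: 64 voxels (4×4×4)
step 1: project along z, AND mask (9/16) → |grid| = 36
step 2: project along y, AND mask (3/16) → |grid| = 6
step 3: project along x, AND mask (6/16) → |grid| = 1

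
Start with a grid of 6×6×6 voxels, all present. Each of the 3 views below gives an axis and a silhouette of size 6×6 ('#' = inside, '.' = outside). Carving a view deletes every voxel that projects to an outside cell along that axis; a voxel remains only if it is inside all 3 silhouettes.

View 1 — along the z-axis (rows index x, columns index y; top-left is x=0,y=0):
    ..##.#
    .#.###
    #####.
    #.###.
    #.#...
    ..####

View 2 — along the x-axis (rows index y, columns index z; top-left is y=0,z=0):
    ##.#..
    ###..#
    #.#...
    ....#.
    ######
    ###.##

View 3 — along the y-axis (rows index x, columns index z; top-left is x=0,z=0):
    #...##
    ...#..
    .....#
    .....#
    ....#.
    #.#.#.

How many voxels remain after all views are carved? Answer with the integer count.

remaining voxels: 18

before carving: 216 voxels (6×6×6)
V1 z: intersect with XY mask (22 set) -- 132 left
V2 x: intersect with YZ mask (21 set) -- 71 left
V3 y: intersect with XZ mask (10 set) -- 18 left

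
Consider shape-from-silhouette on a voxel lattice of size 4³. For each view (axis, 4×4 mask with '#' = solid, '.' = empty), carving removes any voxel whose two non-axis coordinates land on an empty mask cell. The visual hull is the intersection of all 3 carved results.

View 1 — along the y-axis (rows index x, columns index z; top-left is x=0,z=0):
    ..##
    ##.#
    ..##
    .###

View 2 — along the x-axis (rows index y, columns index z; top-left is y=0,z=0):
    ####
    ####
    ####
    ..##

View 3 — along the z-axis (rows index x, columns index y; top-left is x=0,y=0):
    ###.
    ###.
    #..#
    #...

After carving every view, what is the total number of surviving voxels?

before carving: 64 voxels (4×4×4)
  1. axis=1 (XZ plane), |mask|=10  ⇒  voxels=40
  2. axis=0 (YZ plane), |mask|=14  ⇒  voxels=37
  3. axis=2 (XY plane), |mask|=9  ⇒  voxels=22

22 voxels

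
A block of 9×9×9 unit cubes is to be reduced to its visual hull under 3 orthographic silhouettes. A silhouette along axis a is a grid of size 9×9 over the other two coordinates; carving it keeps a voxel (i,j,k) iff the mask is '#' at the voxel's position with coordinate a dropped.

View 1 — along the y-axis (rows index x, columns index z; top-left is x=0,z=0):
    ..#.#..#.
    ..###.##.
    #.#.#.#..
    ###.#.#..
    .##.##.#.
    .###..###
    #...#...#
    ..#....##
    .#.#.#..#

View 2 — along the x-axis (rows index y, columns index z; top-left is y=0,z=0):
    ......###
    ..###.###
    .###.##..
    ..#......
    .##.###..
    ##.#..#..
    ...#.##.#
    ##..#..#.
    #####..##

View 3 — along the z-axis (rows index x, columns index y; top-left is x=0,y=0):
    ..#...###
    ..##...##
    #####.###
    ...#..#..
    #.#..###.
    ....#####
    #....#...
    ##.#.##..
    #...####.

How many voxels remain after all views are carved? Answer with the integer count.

voxel count = 77

before carving: 729 voxels (9×9×9)
carve view 1 (along y, XZ-mask fill 38/81): 342 voxels remain
carve view 2 (along x, YZ-mask fill 39/81): 169 voxels remain
carve view 3 (along z, XY-mask fill 40/81): 77 voxels remain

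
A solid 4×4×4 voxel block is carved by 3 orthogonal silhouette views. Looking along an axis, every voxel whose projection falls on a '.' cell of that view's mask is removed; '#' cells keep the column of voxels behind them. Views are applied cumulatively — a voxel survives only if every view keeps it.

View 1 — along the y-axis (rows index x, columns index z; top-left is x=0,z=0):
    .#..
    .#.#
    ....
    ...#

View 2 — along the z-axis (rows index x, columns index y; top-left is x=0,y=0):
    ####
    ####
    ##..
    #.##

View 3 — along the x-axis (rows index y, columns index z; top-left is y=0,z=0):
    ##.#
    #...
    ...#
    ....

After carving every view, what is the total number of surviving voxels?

remaining voxels: 6

initial block: 4^3 = 64
[1] y-view keeps 4 columns → grid now 16
[2] z-view keeps 13 columns → grid now 15
[3] x-view keeps 5 columns → grid now 6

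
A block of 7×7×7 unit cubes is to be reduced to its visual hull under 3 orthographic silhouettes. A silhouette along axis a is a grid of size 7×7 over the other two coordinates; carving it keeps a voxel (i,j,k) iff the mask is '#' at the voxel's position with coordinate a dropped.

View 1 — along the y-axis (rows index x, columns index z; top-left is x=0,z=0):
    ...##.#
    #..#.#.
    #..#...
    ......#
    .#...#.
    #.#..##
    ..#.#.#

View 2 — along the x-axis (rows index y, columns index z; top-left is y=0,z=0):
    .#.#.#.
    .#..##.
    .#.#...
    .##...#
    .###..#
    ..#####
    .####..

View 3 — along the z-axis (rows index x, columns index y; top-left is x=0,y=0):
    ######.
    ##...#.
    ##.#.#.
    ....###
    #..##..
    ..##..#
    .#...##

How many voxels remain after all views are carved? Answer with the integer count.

start: 7×7×7 = 343 voxels
[1] y-view keeps 18 columns → grid now 126
[2] x-view keeps 24 columns → grid now 56
[3] z-view keeps 25 columns → grid now 31

remaining voxels: 31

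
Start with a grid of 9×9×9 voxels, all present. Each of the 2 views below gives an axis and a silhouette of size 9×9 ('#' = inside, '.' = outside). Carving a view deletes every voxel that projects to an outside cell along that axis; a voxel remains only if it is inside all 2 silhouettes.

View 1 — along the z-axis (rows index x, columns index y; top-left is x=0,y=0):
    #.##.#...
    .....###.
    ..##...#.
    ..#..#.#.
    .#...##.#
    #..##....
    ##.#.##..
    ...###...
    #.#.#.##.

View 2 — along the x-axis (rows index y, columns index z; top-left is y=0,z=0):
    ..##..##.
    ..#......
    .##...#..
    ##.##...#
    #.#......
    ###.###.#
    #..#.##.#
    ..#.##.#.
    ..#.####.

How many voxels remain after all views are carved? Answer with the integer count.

remaining voxels: 144

before carving: 729 voxels (9×9×9)
carve view 1 (along z, XY-mask fill 33/81): 297 voxels remain
carve view 2 (along x, YZ-mask fill 36/81): 144 voxels remain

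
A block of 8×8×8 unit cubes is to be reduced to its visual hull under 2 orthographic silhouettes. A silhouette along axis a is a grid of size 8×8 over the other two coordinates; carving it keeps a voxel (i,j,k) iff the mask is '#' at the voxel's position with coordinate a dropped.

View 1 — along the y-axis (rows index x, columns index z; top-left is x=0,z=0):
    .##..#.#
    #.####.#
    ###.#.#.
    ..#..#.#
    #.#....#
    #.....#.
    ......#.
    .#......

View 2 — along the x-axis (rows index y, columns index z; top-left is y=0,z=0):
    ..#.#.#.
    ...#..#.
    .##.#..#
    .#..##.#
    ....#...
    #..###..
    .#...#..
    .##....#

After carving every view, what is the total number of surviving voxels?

start: 8×8×8 = 512 voxels
[1] y-view keeps 25 columns → grid now 200
[2] x-view keeps 23 columns → grid now 70

remaining voxels: 70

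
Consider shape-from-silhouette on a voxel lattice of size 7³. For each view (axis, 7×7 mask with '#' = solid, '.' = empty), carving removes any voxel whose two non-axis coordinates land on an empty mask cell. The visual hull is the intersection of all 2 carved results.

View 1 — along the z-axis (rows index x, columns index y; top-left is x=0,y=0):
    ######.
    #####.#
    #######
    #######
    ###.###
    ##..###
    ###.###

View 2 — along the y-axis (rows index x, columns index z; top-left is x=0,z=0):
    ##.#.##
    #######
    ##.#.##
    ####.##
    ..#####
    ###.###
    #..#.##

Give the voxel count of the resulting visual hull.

before carving: 343 voxels (7×7×7)
[1] z-view keeps 43 columns → grid now 301
[2] y-view keeps 38 columns → grid now 233

|visual hull| = 233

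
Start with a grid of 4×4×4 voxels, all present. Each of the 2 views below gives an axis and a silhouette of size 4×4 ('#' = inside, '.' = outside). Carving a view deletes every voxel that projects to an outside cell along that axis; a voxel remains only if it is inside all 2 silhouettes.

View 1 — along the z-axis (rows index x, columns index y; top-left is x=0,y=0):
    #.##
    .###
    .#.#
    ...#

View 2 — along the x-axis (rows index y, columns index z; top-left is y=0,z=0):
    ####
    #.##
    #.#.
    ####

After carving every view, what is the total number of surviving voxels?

remaining voxels: 30

before carving: 64 voxels (4×4×4)
[1] z-view keeps 9 columns → grid now 36
[2] x-view keeps 13 columns → grid now 30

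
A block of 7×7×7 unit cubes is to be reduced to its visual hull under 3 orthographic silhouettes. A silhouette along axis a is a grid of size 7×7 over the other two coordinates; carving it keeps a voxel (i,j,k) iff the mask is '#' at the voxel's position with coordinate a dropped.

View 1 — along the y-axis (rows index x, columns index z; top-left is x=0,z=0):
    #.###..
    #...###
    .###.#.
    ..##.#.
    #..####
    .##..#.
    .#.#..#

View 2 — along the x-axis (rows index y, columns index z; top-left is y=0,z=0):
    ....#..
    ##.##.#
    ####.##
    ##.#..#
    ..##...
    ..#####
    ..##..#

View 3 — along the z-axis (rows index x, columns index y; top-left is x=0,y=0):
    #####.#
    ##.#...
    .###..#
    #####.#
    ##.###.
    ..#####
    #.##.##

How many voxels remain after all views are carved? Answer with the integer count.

remaining voxels: 69

full grid |V| = 343
[1] y-view keeps 26 columns → grid now 182
[2] x-view keeps 26 columns → grid now 98
[3] z-view keeps 34 columns → grid now 69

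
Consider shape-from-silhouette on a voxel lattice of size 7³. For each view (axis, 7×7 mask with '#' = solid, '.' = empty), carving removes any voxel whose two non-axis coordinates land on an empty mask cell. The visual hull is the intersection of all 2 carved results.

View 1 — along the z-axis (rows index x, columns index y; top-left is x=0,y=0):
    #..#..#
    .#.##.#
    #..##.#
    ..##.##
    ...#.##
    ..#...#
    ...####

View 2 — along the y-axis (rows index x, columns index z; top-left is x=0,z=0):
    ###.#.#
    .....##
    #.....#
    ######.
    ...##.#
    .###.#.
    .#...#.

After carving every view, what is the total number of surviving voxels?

remaining voxels: 80

initial block: 7^3 = 343
carve view 1 (along z, XY-mask fill 24/49): 168 voxels remain
carve view 2 (along y, XZ-mask fill 24/49): 80 voxels remain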